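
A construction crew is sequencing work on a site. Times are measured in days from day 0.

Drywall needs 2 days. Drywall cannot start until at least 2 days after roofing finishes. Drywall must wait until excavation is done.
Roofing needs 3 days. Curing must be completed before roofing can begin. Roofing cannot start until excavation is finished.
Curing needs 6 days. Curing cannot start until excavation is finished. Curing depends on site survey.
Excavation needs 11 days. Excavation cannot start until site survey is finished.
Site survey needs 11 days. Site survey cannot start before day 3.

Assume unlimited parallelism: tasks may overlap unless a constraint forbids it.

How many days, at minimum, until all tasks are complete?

38

After its own release at day 3, site survey can start at day 3 and finishes at day 14.
Excavation waits on site survey (finishes day 14), so it starts at day 14 and finishes at 14 + 11 = day 25.
Curing needs all of excavation (finishes day 25); site survey (finishes day 14). That puts its earliest start at day 25; it finishes at 25 + 6 = day 31.
Roofing needs all of curing (finishes day 31); excavation (finishes day 25). That puts its earliest start at day 31; it finishes at 31 + 3 = day 34.
Drywall cannot start until roofing (finishes day 34, plus 2-day gap → day 36); excavation (finishes day 25). The controlling bound is day 36, so drywall finishes at 36 + 2 = day 38.
All tasks are finished once the last one completes. Finish times: Site survey at 14, Excavation at 25, Curing at 31, Roofing at 34, Drywall at 38. The latest is day 38.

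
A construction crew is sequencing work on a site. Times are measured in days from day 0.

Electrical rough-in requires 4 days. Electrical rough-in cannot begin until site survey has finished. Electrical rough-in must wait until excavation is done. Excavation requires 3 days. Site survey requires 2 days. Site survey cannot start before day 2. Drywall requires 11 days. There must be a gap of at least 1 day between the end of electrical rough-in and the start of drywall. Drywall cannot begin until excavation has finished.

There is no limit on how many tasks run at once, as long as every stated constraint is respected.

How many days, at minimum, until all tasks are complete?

Nothing blocks excavation, so it runs from day 0 to day 3.
Site survey cannot begin until its own release at day 2. It runs from day 2 to 2 + 2 = day 4.
For electrical rough-in: site survey (finishes day 4); excavation (finishes day 3). Taking the maximum gives a start of day 4, and it finishes at 4 + 4 = day 8.
For drywall: electrical rough-in (finishes day 8, plus 1-day gap → day 9); excavation (finishes day 3). Taking the maximum gives a start of day 9, and it finishes at 9 + 11 = day 20.
All tasks are finished once the last one completes. Finish times: Site survey at 4, Excavation at 3, Electrical rough-in at 8, Drywall at 20. The latest is day 20.

20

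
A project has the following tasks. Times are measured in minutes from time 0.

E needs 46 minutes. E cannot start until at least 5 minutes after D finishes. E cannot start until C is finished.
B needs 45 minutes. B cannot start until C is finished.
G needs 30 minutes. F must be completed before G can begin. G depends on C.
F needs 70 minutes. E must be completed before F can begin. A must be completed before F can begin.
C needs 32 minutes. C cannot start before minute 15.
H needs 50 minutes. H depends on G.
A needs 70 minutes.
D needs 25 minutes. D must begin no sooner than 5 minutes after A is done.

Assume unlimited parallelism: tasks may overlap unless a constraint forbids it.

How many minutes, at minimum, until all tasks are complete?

After its own release at minute 15, C can start at minute 15 and finishes at minute 47.
After C (finishes minute 47), B can start at minute 47 and finishes at minute 92.
Nothing blocks A, so it runs from minute 0 to minute 70.
After A (finishes minute 70, plus 5-minute gap → minute 75), D can start at minute 75 and finishes at minute 100.
E has to wait for D (finishes minute 100, plus 5-minute gap → minute 105); C (finishes minute 47). The latest of these is minute 105, so E runs minute 105 to 105 + 46 = minute 151.
F needs all of E (finishes minute 151); A (finishes minute 70). That puts its earliest start at minute 151; it finishes at 151 + 70 = minute 221.
G needs all of F (finishes minute 221); C (finishes minute 47). That puts its earliest start at minute 221; it finishes at 221 + 30 = minute 251.
After G (finishes minute 251), H can start at minute 251 and finishes at minute 301.
All tasks are finished once the last one completes. Finish times: A at 70, B at 92, C at 47, D at 100, E at 151, F at 221, G at 251, H at 301. The latest is minute 301.

301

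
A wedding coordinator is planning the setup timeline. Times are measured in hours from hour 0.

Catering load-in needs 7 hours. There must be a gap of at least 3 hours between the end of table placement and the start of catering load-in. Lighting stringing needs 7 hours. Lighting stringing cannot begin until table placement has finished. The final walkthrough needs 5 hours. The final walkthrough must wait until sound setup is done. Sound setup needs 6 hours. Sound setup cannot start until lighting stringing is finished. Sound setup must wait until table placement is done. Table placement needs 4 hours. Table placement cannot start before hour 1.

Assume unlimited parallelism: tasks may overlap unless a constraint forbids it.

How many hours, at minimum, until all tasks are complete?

23

After its own release at hour 1, table placement can start at hour 1 and finishes at hour 5.
After table placement (finishes hour 5, plus 3-hour gap → hour 8), catering load-in can start at hour 8 and finishes at hour 15.
Lighting stringing waits on table placement (finishes hour 5), so it starts at hour 5 and finishes at 5 + 7 = hour 12.
Sound setup needs all of lighting stringing (finishes hour 12); table placement (finishes hour 5). That puts its earliest start at hour 12; it finishes at 12 + 6 = hour 18.
The final walkthrough cannot begin until sound setup (finishes hour 18). It runs from hour 18 to 18 + 5 = hour 23.
All tasks are finished once the last one completes. Finish times: Table placement at 5, Lighting stringing at 12, Sound setup at 18, Catering load-in at 15, The final walkthrough at 23. The latest is hour 23.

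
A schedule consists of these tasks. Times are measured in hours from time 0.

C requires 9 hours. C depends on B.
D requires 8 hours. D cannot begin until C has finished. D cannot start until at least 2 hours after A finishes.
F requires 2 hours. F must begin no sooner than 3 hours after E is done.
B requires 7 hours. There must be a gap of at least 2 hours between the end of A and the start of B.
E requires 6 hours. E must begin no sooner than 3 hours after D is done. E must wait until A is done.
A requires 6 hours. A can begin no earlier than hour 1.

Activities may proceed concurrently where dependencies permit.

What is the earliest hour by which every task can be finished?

47

A cannot begin until its own release at hour 1. It runs from hour 1 to 1 + 6 = hour 7.
B cannot begin until A (finishes hour 7, plus 2-hour gap → hour 9). It runs from hour 9 to 9 + 7 = hour 16.
C waits on B (finishes hour 16), so it starts at hour 16 and finishes at 16 + 9 = hour 25.
D cannot start until C (finishes hour 25); A (finishes hour 7, plus 2-hour gap → hour 9). The controlling bound is hour 25, so D finishes at 25 + 8 = hour 33.
E cannot start until D (finishes hour 33, plus 3-hour gap → hour 36); A (finishes hour 7). The controlling bound is hour 36, so E finishes at 36 + 6 = hour 42.
After E (finishes hour 42, plus 3-hour gap → hour 45), F can start at hour 45 and finishes at hour 47.
All tasks are finished once the last one completes. Finish times: A at 7, B at 16, C at 25, D at 33, E at 42, F at 47. The latest is hour 47.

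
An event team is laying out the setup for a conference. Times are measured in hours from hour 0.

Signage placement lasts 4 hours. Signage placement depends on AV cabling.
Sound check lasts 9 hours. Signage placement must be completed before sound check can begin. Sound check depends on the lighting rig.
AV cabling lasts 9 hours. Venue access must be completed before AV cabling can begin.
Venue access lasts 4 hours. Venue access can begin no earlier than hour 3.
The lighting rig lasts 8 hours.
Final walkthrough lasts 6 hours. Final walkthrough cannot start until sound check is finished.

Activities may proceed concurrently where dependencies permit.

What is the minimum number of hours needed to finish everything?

The lighting rig can start immediately at hour 0; it finishes at hour 8.
Venue access waits on its own release at hour 3, so it starts at hour 3 and finishes at 3 + 4 = hour 7.
After venue access (finishes hour 7), AV cabling can start at hour 7 and finishes at hour 16.
Signage placement waits on AV cabling (finishes hour 16), so it starts at hour 16 and finishes at 16 + 4 = hour 20.
Sound check needs all of signage placement (finishes hour 20); the lighting rig (finishes hour 8). That puts its earliest start at hour 20; it finishes at 20 + 9 = hour 29.
Final walkthrough waits on sound check (finishes hour 29), so it starts at hour 29 and finishes at 29 + 6 = hour 35.
All tasks are finished once the last one completes. Finish times: Venue access at 7, The lighting rig at 8, AV cabling at 16, Signage placement at 20, Sound check at 29, Final walkthrough at 35. The latest is hour 35.

35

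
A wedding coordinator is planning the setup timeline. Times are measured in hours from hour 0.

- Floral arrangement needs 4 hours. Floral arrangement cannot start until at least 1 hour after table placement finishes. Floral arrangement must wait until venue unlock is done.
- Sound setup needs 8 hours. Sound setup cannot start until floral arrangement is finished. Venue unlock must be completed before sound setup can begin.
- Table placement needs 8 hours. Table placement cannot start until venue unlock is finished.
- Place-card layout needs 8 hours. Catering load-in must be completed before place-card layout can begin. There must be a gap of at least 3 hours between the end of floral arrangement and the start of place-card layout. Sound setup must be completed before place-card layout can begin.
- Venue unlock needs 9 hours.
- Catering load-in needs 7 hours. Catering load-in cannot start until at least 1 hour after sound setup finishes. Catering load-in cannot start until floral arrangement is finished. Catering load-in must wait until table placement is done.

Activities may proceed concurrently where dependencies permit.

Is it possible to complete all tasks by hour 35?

Venue unlock has no prerequisites, so it starts at hour 0 and finishes at hour 9.
Table placement waits on venue unlock (finishes hour 9), so it starts at hour 9 and finishes at 9 + 8 = hour 17.
For floral arrangement: table placement (finishes hour 17, plus 1-hour gap → hour 18); venue unlock (finishes hour 9). Taking the maximum gives a start of hour 18, and it finishes at 18 + 4 = hour 22.
Sound setup cannot start until floral arrangement (finishes hour 22); venue unlock (finishes hour 9). The controlling bound is hour 22, so sound setup finishes at 22 + 8 = hour 30.
Catering load-in cannot start until sound setup (finishes hour 30, plus 1-hour gap → hour 31); floral arrangement (finishes hour 22); table placement (finishes hour 17). The controlling bound is hour 31, so catering load-in finishes at 31 + 7 = hour 38.
Place-card layout cannot start until catering load-in (finishes hour 38); floral arrangement (finishes hour 22, plus 3-hour gap → hour 25); sound setup (finishes hour 30). The controlling bound is hour 38, so place-card layout finishes at 38 + 8 = hour 46.
The earliest everything can be done is hour 46, which is after the deadline of 35, so it is not possible.

No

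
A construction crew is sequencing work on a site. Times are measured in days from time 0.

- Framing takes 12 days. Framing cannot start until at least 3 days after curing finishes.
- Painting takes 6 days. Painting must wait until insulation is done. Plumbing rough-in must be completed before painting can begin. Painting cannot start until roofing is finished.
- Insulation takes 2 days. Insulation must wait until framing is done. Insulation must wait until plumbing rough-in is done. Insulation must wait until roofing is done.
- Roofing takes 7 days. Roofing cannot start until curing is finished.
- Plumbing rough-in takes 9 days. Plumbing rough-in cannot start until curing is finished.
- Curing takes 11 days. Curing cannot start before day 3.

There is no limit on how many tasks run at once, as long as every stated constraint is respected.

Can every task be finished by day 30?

After its own release at day 3, curing can start at day 3 and finishes at day 14.
Plumbing rough-in cannot begin until curing (finishes day 14). It runs from day 14 to 14 + 9 = day 23.
Roofing cannot begin until curing (finishes day 14). It runs from day 14 to 14 + 7 = day 21.
Framing cannot begin until curing (finishes day 14, plus 3-day gap → day 17). It runs from day 17 to 17 + 12 = day 29.
Insulation has to wait for framing (finishes day 29); plumbing rough-in (finishes day 23); roofing (finishes day 21). The latest of these is day 29, so insulation runs day 29 to 29 + 2 = day 31.
Painting cannot start until insulation (finishes day 31); plumbing rough-in (finishes day 23); roofing (finishes day 21). The controlling bound is day 31, so painting finishes at 31 + 6 = day 37.
The earliest everything can be done is day 37, which is after the deadline of 30, so it is not possible.

No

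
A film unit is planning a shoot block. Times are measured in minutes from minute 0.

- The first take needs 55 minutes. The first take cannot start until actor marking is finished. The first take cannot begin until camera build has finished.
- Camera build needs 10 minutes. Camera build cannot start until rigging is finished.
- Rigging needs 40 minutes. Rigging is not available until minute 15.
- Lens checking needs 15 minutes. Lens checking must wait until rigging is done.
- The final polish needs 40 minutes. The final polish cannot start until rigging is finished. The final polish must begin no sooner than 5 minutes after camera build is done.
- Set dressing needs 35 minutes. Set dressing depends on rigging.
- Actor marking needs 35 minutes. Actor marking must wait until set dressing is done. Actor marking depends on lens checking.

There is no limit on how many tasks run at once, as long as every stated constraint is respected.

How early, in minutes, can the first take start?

125

Rigging waits on its own release at minute 15, so it starts at minute 15 and finishes at 15 + 40 = minute 55.
After rigging (finishes minute 55), lens checking can start at minute 55 and finishes at minute 70.
Camera build cannot begin until rigging (finishes minute 55). It runs from minute 55 to 55 + 10 = minute 65.
Set dressing cannot begin until rigging (finishes minute 55). It runs from minute 55 to 55 + 35 = minute 90.
For actor marking: set dressing (finishes minute 90); lens checking (finishes minute 70). Taking the maximum gives a start of minute 90, and it finishes at 90 + 35 = minute 125.
The first take waits on actor marking (finishes minute 125); camera build (finishes minute 65). The latest of these is minute 125, which is the earliest the first take can start.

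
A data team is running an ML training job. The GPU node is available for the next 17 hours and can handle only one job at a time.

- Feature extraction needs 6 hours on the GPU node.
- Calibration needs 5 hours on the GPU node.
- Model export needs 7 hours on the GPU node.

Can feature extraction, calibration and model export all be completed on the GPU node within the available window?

Running back to back, the jobs need 6 + 5 + 7 = 18 hours on the GPU node.
Since 18 > 17, they cannot all fit.

No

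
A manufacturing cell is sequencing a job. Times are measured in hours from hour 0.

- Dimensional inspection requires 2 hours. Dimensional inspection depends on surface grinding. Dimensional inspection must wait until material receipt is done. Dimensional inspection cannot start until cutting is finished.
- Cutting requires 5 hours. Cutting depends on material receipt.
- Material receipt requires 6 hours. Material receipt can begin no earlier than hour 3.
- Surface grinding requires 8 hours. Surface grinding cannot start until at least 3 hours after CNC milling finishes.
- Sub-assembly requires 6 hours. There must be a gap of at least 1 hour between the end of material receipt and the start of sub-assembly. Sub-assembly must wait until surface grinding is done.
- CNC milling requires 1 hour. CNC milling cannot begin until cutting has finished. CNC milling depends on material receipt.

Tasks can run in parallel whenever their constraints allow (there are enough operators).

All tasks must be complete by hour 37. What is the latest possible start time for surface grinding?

Dimensional inspection must finish by hour 37; it takes 2 hours, so it must start by 37 − 2 = hour 35.
Sub-assembly has no dependents, so it just needs to finish by hour 37. Starting by 37 − 6 = hour 31 achieves that.
Surface grinding must finish in time for dimensional inspection (must start by hour 35); sub-assembly (must start by hour 31). The tightest is hour 31, so surface grinding must start by 31 − 8 = hour 23.

23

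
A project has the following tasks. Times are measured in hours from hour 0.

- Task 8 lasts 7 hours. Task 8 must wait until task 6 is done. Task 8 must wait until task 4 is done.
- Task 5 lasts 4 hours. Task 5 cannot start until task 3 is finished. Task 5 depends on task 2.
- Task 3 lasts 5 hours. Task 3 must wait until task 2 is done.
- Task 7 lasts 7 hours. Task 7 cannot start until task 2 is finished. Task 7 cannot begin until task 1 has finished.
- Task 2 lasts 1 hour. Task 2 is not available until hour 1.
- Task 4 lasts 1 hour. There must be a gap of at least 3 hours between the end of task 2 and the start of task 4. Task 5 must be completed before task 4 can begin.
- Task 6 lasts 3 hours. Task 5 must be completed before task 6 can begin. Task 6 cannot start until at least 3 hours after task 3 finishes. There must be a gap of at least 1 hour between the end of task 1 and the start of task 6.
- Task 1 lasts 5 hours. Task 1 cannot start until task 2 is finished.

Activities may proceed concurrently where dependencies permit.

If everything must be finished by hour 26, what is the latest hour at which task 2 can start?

Task 8 must finish by hour 26; it takes 7 hours, so it must start by 26 − 7 = hour 19.
Task 6 must finish before task 8 (must start by hour 19). With a 3-hour duration, task 6 must start by 19 − 3 = hour 16.
Nothing follows task 7; the deadline of hour 26 is its only limit. It must start by 26 − 7 = hour 19.
Task 1 has several dependents: task 6 (must start by hour 16, minus 1-hour gap → hour 15); task 7 (must start by hour 19). The earliest of those limits is hour 15, so task 1 must start by 15 − 5 = hour 10.
Task 4 must finish before task 8 (must start by hour 19). With a 1-hour duration, task 4 must start by 19 − 1 = hour 18.
Task 5 must finish in time for task 4 (must start by hour 18); task 6 (must start by hour 16). The tightest is hour 16, so task 5 must start by 16 − 4 = hour 12.
Task 3 feeds task 5 (must start by hour 12); task 6 (must start by hour 16, minus 3-hour gap → hour 13). Taking the minimum, task 3 must finish by hour 12 and start by 12 − 5 = hour 7.
For task 2: task 1 (must start by hour 10); task 3 (must start by hour 7); task 4 (must start by hour 18, minus 3-hour gap → hour 15); task 5 (must start by hour 12); task 7 (must start by hour 19). The most restrictive is hour 7; with a 1-hour duration, task 2 must start by hour 6.

6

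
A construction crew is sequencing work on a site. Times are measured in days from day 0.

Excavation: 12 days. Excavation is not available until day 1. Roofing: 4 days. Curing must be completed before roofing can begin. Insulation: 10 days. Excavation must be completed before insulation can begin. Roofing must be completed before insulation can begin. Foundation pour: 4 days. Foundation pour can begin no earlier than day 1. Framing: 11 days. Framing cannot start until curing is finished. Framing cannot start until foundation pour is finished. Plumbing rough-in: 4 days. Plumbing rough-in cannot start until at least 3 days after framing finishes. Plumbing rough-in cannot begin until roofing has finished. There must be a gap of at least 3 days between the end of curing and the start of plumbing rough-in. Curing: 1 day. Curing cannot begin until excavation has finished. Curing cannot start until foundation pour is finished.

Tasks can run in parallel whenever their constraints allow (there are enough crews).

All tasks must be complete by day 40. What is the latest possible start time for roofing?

To finish by day 40, plumbing rough-in (duration 4) must start no later than day 36.
To finish by day 40, insulation (duration 10) must start no later than day 30.
Roofing feeds plumbing rough-in (must start by day 36); insulation (must start by day 30). Taking the minimum, roofing must finish by day 30 and start by 30 − 4 = day 26.

26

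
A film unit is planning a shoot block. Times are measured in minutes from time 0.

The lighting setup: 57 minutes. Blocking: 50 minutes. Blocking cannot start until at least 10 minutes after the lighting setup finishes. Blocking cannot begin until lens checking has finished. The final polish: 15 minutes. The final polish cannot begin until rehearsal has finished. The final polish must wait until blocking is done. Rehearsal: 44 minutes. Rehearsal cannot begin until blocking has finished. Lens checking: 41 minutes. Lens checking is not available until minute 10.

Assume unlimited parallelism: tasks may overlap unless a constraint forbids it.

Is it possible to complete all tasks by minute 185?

Yes

After its own release at minute 10, lens checking can start at minute 10 and finishes at minute 51.
The lighting setup has no prerequisites, so it starts at minute 0 and finishes at minute 57.
Blocking has to wait for the lighting setup (finishes minute 57, plus 10-minute gap → minute 67); lens checking (finishes minute 51). The latest of these is minute 67, so blocking runs minute 67 to 67 + 50 = minute 117.
Rehearsal cannot begin until blocking (finishes minute 117). It runs from minute 117 to 117 + 44 = minute 161.
The final polish cannot start until rehearsal (finishes minute 161); blocking (finishes minute 117). The controlling bound is minute 161, so the final polish finishes at 161 + 15 = minute 176.
Every task is finished by minute 176, which is no later than the deadline of 185, so the schedule is feasible.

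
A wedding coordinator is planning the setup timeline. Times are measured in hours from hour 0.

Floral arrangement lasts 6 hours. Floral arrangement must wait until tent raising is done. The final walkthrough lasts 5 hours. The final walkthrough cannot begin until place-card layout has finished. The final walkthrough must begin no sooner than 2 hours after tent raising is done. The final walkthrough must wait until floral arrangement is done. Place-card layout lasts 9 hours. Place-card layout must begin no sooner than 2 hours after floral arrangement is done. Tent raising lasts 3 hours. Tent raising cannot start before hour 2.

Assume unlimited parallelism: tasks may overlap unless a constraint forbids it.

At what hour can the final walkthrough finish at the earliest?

Tent raising waits on its own release at hour 2, so it starts at hour 2 and finishes at 2 + 3 = hour 5.
Floral arrangement cannot begin until tent raising (finishes hour 5). It runs from hour 5 to 5 + 6 = hour 11.
Place-card layout cannot begin until floral arrangement (finishes hour 11, plus 2-hour gap → hour 13). It runs from hour 13 to 13 + 9 = hour 22.
The final walkthrough cannot start until place-card layout (finishes hour 22); tent raising (finishes hour 5, plus 2-hour gap → hour 7); floral arrangement (finishes hour 11). The controlling bound is hour 22, so the final walkthrough finishes at 22 + 5 = hour 27.

27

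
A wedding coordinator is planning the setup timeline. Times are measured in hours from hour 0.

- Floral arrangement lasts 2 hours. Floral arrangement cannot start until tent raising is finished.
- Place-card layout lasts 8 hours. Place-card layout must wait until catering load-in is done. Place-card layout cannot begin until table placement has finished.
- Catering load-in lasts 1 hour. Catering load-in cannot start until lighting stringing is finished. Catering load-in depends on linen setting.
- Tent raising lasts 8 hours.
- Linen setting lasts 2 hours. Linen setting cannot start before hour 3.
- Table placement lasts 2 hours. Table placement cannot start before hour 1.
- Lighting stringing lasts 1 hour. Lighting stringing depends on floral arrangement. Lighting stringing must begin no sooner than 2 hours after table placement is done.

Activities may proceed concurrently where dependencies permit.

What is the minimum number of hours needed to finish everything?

Linen setting cannot begin until its own release at hour 3. It runs from hour 3 to 3 + 2 = hour 5.
Table placement cannot begin until its own release at hour 1. It runs from hour 1 to 1 + 2 = hour 3.
Tent raising can start immediately at hour 0; it finishes at hour 8.
After tent raising (finishes hour 8), floral arrangement can start at hour 8 and finishes at hour 10.
Lighting stringing needs all of floral arrangement (finishes hour 10); table placement (finishes hour 3, plus 2-hour gap → hour 5). That puts its earliest start at hour 10; it finishes at 10 + 1 = hour 11.
For catering load-in: lighting stringing (finishes hour 11); linen setting (finishes hour 5). Taking the maximum gives a start of hour 11, and it finishes at 11 + 1 = hour 12.
For place-card layout: catering load-in (finishes hour 12); table placement (finishes hour 3). Taking the maximum gives a start of hour 12, and it finishes at 12 + 8 = hour 20.
All tasks are finished once the last one completes. Finish times: Tent raising at 8, Table placement at 3, Linen setting at 5, Floral arrangement at 10, Lighting stringing at 11, Catering load-in at 12, Place-card layout at 20. The latest is hour 20.

20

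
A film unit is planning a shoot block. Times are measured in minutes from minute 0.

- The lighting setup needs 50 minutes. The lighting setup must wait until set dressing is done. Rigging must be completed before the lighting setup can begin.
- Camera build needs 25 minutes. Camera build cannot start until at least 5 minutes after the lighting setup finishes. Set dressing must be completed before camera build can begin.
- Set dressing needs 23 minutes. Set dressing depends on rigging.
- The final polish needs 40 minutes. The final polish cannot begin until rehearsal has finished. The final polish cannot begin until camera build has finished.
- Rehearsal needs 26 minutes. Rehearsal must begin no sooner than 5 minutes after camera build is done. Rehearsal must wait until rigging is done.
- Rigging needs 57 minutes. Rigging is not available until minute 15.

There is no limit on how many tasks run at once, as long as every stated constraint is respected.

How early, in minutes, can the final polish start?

206

Rigging cannot begin until its own release at minute 15. It runs from minute 15 to 15 + 57 = minute 72.
Set dressing waits on rigging (finishes minute 72), so it starts at minute 72 and finishes at 72 + 23 = minute 95.
The lighting setup cannot start until set dressing (finishes minute 95); rigging (finishes minute 72). The controlling bound is minute 95, so the lighting setup finishes at 95 + 50 = minute 145.
Camera build cannot start until the lighting setup (finishes minute 145, plus 5-minute gap → minute 150); set dressing (finishes minute 95). The controlling bound is minute 150, so camera build finishes at 150 + 25 = minute 175.
Rehearsal has to wait for camera build (finishes minute 175, plus 5-minute gap → minute 180); rigging (finishes minute 72). The latest of these is minute 180, so rehearsal runs minute 180 to 180 + 26 = minute 206.
The final polish waits on rehearsal (finishes minute 206); camera build (finishes minute 175). The latest of these is minute 206, which is the earliest the final polish can start.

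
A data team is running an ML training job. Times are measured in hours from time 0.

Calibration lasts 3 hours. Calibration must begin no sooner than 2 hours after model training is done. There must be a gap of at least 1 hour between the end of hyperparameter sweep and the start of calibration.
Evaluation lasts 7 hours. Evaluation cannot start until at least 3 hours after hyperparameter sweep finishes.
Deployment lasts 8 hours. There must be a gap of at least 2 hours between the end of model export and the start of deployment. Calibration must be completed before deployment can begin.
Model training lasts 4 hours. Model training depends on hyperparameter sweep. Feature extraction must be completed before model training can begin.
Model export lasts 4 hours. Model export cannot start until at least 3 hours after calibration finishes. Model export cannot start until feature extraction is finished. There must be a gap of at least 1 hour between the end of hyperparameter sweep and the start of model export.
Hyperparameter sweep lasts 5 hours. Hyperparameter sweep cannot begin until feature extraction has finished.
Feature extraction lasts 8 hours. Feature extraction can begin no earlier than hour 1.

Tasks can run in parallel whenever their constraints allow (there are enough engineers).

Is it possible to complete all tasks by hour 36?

Feature extraction cannot begin until its own release at hour 1. It runs from hour 1 to 1 + 8 = hour 9.
Hyperparameter sweep waits on feature extraction (finishes hour 9), so it starts at hour 9 and finishes at 9 + 5 = hour 14.
Evaluation cannot begin until hyperparameter sweep (finishes hour 14, plus 3-hour gap → hour 17). It runs from hour 17 to 17 + 7 = hour 24.
Model training cannot start until hyperparameter sweep (finishes hour 14); feature extraction (finishes hour 9). The controlling bound is hour 14, so model training finishes at 14 + 4 = hour 18.
Calibration has to wait for model training (finishes hour 18, plus 2-hour gap → hour 20); hyperparameter sweep (finishes hour 14, plus 1-hour gap → hour 15). The latest of these is hour 20, so calibration runs hour 20 to 20 + 3 = hour 23.
Model export cannot start until calibration (finishes hour 23, plus 3-hour gap → hour 26); feature extraction (finishes hour 9); hyperparameter sweep (finishes hour 14, plus 1-hour gap → hour 15). The controlling bound is hour 26, so model export finishes at 26 + 4 = hour 30.
Deployment cannot start until model export (finishes hour 30, plus 2-hour gap → hour 32); calibration (finishes hour 23). The controlling bound is hour 32, so deployment finishes at 32 + 8 = hour 40.
The earliest everything can be done is hour 40, which is after the deadline of 36, so it is not possible.

No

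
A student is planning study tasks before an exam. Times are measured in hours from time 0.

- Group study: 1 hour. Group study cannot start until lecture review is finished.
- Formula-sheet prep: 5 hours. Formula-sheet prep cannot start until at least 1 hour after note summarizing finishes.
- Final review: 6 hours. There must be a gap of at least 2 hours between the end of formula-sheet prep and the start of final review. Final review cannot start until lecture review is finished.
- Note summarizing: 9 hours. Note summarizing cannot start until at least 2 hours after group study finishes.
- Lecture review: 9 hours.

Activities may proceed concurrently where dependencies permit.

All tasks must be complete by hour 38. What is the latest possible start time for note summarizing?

Nothing follows final review; the deadline of hour 38 is its only limit. It must start by 38 − 6 = hour 32.
Formula-sheet prep feeds into final review (must start by hour 32, minus 2-hour gap → hour 30); so formula-sheet prep must finish by hour 30 and therefore start by hour 25.
Since formula-sheet prep (must start by hour 25, minus 1-hour gap → hour 24) depends on it, note summarizing must finish by hour 24. Backing off its 9-hour duration gives a latest start of hour 15.

15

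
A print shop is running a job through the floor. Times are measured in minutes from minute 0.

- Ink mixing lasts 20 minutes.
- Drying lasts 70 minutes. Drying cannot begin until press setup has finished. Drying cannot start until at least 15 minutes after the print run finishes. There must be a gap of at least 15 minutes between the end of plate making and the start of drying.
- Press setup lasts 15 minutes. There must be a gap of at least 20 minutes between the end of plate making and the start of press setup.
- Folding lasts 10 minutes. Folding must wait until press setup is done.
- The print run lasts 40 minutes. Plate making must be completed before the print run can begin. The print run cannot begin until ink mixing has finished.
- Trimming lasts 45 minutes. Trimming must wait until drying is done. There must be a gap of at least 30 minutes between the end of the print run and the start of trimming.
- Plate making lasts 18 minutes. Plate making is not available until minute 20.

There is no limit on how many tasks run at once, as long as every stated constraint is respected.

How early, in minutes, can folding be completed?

83

Plate making waits on its own release at minute 20, so it starts at minute 20 and finishes at 20 + 18 = minute 38.
Press setup waits on plate making (finishes minute 38, plus 20-minute gap → minute 58), so it starts at minute 58 and finishes at 58 + 15 = minute 73.
Folding cannot begin until press setup (finishes minute 73). It runs from minute 73 to 73 + 10 = minute 83.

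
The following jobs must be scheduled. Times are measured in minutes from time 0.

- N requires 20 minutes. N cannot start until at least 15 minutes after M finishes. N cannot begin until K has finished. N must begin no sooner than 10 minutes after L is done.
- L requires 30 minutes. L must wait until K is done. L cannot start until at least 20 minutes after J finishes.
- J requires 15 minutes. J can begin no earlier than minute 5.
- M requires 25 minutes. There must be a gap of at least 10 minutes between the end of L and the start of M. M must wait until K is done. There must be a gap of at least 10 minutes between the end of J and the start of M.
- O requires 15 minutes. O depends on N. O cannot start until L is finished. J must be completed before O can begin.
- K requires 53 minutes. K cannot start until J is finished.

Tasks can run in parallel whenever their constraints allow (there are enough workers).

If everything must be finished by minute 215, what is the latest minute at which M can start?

To finish by minute 215, O (duration 15) must start no later than minute 200.
N has to be done before O (must start by minute 200). That means finishing by minute 200, i.e. starting by 200 − 20 = minute 180.
M has to be done before N (must start by minute 180, minus 15-minute gap → minute 165). That means finishing by minute 165, i.e. starting by 165 − 25 = minute 140.

140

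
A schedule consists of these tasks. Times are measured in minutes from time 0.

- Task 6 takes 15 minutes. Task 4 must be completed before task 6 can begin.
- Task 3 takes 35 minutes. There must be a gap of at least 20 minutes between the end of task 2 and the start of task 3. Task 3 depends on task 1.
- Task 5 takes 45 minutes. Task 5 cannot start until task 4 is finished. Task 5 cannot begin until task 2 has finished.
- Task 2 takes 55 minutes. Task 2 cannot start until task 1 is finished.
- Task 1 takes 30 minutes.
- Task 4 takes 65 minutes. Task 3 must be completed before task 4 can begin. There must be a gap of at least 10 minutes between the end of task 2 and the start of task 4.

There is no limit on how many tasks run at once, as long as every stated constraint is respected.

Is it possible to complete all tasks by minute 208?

No

Nothing blocks task 1, so it runs from minute 0 to minute 30.
Task 2 cannot begin until task 1 (finishes minute 30). It runs from minute 30 to 30 + 55 = minute 85.
Task 3 has to wait for task 2 (finishes minute 85, plus 20-minute gap → minute 105); task 1 (finishes minute 30). The latest of these is minute 105, so task 3 runs minute 105 to 105 + 35 = minute 140.
For task 4: task 3 (finishes minute 140); task 2 (finishes minute 85, plus 10-minute gap → minute 95). Taking the maximum gives a start of minute 140, and it finishes at 140 + 65 = minute 205.
Task 6 waits on task 4 (finishes minute 205), so it starts at minute 205 and finishes at 205 + 15 = minute 220.
Task 5 cannot start until task 4 (finishes minute 205); task 2 (finishes minute 85). The controlling bound is minute 205, so task 5 finishes at 205 + 45 = minute 250.
The earliest everything can be done is minute 250, which is after the deadline of 208, so it is not possible.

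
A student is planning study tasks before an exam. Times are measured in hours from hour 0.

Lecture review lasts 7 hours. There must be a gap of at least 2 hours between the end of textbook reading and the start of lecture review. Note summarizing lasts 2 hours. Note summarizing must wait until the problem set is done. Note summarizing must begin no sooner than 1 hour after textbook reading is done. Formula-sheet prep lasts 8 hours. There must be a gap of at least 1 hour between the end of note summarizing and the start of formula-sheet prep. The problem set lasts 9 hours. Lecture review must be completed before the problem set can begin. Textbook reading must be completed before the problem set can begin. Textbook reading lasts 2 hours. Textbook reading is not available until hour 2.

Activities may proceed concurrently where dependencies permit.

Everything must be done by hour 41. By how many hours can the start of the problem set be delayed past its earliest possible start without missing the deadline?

After its own release at hour 2, textbook reading can start at hour 2 and finishes at hour 4.
Lecture review cannot begin until textbook reading (finishes hour 4, plus 2-hour gap → hour 6). It runs from hour 6 to 6 + 7 = hour 13.
The problem set has to wait for lecture review (finishes hour 13); textbook reading (finishes hour 4). The latest of these is hour 13, so the problem set runs hour 13 to 13 + 9 = hour 22.

Working backward from the deadline:
To finish by hour 41, formula-sheet prep (duration 8) must start no later than hour 33.
Note summarizing has to be done before formula-sheet prep (must start by hour 33, minus 1-hour gap → hour 32). That means finishing by hour 32, i.e. starting by 32 − 2 = hour 30.
Since note summarizing (must start by hour 30) depends on it, the problem set must finish by hour 30. Backing off its 9-hour duration gives a latest start of hour 21.
So the problem set can start as early as hour 13 and as late as hour 21, giving 21 − 13 = 8 hours of slack.

8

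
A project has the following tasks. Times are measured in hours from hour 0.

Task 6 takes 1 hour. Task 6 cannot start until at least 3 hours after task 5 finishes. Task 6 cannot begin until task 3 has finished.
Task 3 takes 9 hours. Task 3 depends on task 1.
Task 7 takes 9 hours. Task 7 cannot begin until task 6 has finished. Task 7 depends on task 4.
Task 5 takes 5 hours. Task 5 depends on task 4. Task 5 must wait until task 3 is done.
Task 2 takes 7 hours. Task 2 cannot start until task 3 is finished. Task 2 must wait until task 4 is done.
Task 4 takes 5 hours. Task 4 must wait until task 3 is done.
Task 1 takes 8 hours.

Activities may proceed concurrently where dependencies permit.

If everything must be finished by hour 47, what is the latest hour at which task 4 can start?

Task 2 has no dependents, so it just needs to finish by hour 47. Starting by 47 − 7 = hour 40 achieves that.
Task 7 must finish by hour 47; it takes 9 hours, so it must start by 47 − 9 = hour 38.
Task 6 has to be done before task 7 (must start by hour 38). That means finishing by hour 38, i.e. starting by 38 − 1 = hour 37.
Task 5 has to be done before task 6 (must start by hour 37, minus 3-hour gap → hour 34). That means finishing by hour 34, i.e. starting by 34 − 5 = hour 29.
For task 4: task 2 (must start by hour 40); task 5 (must start by hour 29); task 7 (must start by hour 38). The most restrictive is hour 29; with a 5-hour duration, task 4 must start by hour 24.

24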